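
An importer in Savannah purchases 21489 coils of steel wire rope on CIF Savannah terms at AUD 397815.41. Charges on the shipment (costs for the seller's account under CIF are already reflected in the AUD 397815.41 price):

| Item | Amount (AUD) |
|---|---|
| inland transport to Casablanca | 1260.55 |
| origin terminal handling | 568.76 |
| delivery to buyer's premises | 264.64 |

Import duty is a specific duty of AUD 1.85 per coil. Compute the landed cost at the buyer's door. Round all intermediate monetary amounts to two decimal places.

CIF: the seller pays costs through ocean freight and marine insurance to the destination port.
Already in the invoice (seller's account under CIF): inland to port, origin terminal — exclude.
The CIF price already equals the CIF value: 397815.41
Import duty = 21489 × 1.85 = 39754.65
Buyer bears: delivery 264.64 + duty 39754.65 = 40019.29
Landed cost = invoice 397815.41 + 40019.29 = 437834.70

Total landed cost: AUD 437834.70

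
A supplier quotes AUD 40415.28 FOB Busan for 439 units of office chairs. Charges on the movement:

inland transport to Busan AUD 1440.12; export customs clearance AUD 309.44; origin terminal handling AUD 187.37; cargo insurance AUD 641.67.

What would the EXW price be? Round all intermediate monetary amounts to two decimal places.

EXW price: AUD 38478.35

Not relevant to the conversion: insurance — on the buyer under both terms; not part of either seller's price.
From FOB to EXW, the seller no longer bears: inland to port, export clearance, origin terminal.
EXW price = 40415.28 − 1440.12 − 309.44 − 187.37 = 38478.35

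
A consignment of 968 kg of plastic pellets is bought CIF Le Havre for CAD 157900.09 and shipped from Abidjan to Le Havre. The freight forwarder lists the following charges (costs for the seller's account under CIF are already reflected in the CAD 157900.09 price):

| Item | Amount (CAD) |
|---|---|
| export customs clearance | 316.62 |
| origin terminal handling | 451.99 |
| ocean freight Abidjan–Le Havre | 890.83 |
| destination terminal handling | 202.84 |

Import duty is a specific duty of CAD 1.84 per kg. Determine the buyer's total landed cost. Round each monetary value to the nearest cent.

CIF: the seller pays costs through ocean freight and marine insurance to the destination port.
Already in the invoice (seller's account under CIF): export clearance, origin terminal, freight — exclude.
The CIF price already equals the CIF value: 157900.09
Import duty = 968 × 1.84 = 1781.12
Buyer bears: destination terminal 202.84 + duty 1781.12 = 1983.96
Landed cost = invoice 157900.09 + 1983.96 = 159884.05

Total landed cost: CAD 159884.05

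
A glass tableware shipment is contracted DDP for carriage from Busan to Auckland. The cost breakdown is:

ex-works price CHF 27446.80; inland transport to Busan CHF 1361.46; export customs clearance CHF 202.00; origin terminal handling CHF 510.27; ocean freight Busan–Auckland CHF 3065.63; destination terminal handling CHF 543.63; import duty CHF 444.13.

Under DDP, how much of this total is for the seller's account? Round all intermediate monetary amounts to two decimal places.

Seller's account: CHF 33573.92

DDP: the seller bears all costs including import duty.
Seller's account: goods 27446.80 + inland to port 1361.46 + export clearance 202.00 + origin terminal 510.27 + freight 3065.63 + destination terminal 543.63 + duty 444.13 = 33573.92
Buyer's account: 0.00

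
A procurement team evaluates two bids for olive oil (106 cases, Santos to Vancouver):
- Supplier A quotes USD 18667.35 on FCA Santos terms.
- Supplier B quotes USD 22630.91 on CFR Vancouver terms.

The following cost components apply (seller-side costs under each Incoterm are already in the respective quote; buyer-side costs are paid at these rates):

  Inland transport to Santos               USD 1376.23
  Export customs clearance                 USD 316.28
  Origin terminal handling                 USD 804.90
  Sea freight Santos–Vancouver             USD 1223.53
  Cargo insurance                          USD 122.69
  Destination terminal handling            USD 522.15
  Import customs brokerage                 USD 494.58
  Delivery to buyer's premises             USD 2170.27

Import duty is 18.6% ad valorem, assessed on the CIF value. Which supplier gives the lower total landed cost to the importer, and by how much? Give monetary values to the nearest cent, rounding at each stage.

Supplier A (FCA):
CIF value = FCA price + origin terminal + freight + insurance = 18667.35 + 804.90 + 1223.53 + 122.69 = 20818.47
Import duty = 20818.47 × 18.6% = 3872.24
Buyer bears (A): 804.90 + 1223.53 + 122.69 + 522.15 + 494.58 + 2170.27 = 5338.12
Landed cost (A) = invoice 18667.35 + 5338.12 + duty 3872.24 = 27877.71
Supplier B (CFR):
CIF value = CFR price + insurance = 22630.91 + 122.69 = 22753.60
Import duty = 22753.60 × 18.6% = 4232.17
Buyer bears (B): 122.69 + 522.15 + 494.58 + 2170.27 = 3309.69
Landed cost (B) = invoice 22630.91 + 3309.69 + duty 4232.17 = 30172.77
Difference = |27877.71 − 30172.77| = 2295.06

Supplier A is cheaper by USD 2295.06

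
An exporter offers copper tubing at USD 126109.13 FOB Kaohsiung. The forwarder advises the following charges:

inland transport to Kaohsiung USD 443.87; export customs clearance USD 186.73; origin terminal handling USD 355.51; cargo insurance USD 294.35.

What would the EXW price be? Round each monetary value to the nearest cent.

Not relevant to the conversion: insurance — on the buyer under both terms; not part of either seller's price.
From FOB to EXW, the seller no longer bears: inland to port, export clearance, origin terminal.
EXW price = 126109.13 − 443.87 − 186.73 − 355.51 = 125123.02

EXW price: USD 125123.02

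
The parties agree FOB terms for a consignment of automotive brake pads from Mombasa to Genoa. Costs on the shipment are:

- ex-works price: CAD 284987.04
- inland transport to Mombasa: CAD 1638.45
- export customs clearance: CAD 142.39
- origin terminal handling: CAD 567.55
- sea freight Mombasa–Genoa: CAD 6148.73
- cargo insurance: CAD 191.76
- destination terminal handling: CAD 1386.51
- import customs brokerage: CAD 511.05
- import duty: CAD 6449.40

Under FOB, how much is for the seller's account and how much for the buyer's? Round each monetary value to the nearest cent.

Seller: CAD 287335.43; buyer: CAD 14687.45

FOB: the seller bears costs until goods are on board at the origin port; the buyer bears freight, insurance and all costs thereafter.
Seller's account: goods 284987.04 + inland to port 1638.45 + export clearance 142.39 + origin terminal 567.55 = 287335.43
Buyer's account: freight 6148.73 + insurance 191.76 + destination terminal 1386.51 + brokerage 511.05 + duty 6449.40 = 14687.45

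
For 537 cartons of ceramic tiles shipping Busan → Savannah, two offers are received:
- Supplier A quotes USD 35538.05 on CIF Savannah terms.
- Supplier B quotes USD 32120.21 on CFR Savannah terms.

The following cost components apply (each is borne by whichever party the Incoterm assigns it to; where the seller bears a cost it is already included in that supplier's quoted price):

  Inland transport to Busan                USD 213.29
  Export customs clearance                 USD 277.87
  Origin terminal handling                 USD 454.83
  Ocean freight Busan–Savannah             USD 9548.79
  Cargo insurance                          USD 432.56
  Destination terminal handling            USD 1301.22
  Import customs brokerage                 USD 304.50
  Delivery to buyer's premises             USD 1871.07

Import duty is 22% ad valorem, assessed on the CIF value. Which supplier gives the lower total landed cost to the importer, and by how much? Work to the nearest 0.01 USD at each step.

Supplier B is cheaper by USD 3642.04

Supplier A (CIF):
The CIF price already equals the CIF value: 35538.05
Import duty = 35538.05 × 22% = 7818.37
Buyer bears (A): 1301.22 + 304.50 + 1871.07 = 3476.79
Landed cost (A) = invoice 35538.05 + 3476.79 + duty 7818.37 = 46833.21
Supplier B (CFR):
CIF value = CFR price + insurance = 32120.21 + 432.56 = 32552.77
Import duty = 32552.77 × 22% = 7161.61
Buyer bears (B): 432.56 + 1301.22 + 304.50 + 1871.07 = 3909.35
Landed cost (B) = invoice 32120.21 + 3909.35 + duty 7161.61 = 43191.17
Difference = |46833.21 − 43191.17| = 3642.04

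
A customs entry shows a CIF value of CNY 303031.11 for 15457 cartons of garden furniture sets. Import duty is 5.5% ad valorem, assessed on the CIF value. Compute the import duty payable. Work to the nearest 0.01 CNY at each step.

Import duty: CNY 16666.71

Import duty = 303031.11 × 5.5% = 16666.71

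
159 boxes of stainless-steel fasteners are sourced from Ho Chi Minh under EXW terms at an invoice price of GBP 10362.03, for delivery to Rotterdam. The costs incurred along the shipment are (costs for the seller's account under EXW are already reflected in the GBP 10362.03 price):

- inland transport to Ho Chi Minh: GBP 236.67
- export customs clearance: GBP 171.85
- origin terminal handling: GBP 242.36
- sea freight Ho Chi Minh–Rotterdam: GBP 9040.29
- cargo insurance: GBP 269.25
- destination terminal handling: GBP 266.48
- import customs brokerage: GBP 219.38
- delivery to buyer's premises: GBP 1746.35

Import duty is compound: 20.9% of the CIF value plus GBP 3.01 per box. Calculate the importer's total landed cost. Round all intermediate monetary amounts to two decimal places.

Total landed cost: GBP 27280.64

EXW: the seller makes goods available at their premises; the buyer bears all onward costs.
CIF value = EXW price + inland to port + export clearance + origin terminal + freight + insurance = 10362.03 + 236.67 + 171.85 + 242.36 + 9040.29 + 269.25 = 20322.45
Ad valorem component: 20322.45 × 20.9% = 4247.39
Specific component: 159 × 3.01 = 478.59
Import duty = 4247.39 + 478.59 = 4725.98
Buyer bears: inland to port 236.67 + export clearance 171.85 + origin terminal 242.36 + freight 9040.29 + insurance 269.25 + destination terminal 266.48 + brokerage 219.38 + delivery 1746.35 + duty 4725.98 = 16918.61
Landed cost = invoice 10362.03 + 16918.61 = 27280.64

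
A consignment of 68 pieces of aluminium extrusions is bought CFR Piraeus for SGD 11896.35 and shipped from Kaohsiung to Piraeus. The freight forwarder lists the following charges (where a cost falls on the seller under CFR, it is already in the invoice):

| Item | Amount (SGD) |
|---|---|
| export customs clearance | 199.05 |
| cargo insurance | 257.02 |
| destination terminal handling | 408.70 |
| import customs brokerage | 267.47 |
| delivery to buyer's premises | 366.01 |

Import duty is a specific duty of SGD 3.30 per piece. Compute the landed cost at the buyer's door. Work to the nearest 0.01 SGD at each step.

Total landed cost: SGD 13419.95

CFR: the seller pays costs through ocean freight to the destination port, but not insurance.
Already in the invoice (seller's account under CFR): export clearance — exclude.
CIF value = CFR price + insurance = 11896.35 + 257.02 = 12153.37
Import duty = 68 × 3.30 = 224.40
Buyer bears: insurance 257.02 + destination terminal 408.70 + brokerage 267.47 + delivery 366.01 + duty 224.40 = 1523.60
Landed cost = invoice 11896.35 + 1523.60 = 13419.95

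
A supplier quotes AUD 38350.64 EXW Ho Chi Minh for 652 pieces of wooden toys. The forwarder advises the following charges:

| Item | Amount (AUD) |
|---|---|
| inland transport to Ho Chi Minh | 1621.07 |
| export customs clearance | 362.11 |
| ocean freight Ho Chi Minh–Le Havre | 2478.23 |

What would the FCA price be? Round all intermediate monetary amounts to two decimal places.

FCA price: AUD 40333.82

Not relevant to the conversion: freight — on the buyer under both terms; not part of either seller's price.
From EXW to FCA, the seller additionally bears: inland to port, export clearance.
FCA price = 38350.64 + 1621.07 + 362.11 = 40333.82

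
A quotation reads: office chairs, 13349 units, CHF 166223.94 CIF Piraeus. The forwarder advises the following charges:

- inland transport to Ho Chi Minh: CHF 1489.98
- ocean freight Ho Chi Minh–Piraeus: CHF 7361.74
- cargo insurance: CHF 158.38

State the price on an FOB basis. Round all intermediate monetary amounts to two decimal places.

FOB price: CHF 158703.82

Not relevant to the conversion: inland to port — on the seller under both CIF and FOB; already in the CIF price and stays in the FOB price.
From CIF to FOB, the seller no longer bears: freight, insurance.
FOB price = 166223.94 − 7361.74 − 158.38 = 158703.82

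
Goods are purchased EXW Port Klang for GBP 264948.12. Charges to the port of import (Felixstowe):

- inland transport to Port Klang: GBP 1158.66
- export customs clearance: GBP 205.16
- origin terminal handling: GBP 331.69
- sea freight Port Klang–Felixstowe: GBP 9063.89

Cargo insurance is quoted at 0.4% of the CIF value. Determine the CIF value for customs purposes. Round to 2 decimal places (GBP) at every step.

CIF value: GBP 276814.78

Let C be the CIF value. C = EXW price + pre-shipment costs + freight + 0.4% × C
C − 0.4% × C = 264948.12 + 1158.66 + 205.16 + 331.69 + 9063.89
0.996 × C = 275707.52
C = 275707.52 / 0.996 = 276814.78
Insurance premium = 0.4% × 276814.78 = 1107.26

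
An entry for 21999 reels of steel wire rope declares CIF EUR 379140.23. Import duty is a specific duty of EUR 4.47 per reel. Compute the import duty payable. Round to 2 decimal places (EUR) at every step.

Import duty = 21999 × 4.47 = 98335.53

Import duty: EUR 98335.53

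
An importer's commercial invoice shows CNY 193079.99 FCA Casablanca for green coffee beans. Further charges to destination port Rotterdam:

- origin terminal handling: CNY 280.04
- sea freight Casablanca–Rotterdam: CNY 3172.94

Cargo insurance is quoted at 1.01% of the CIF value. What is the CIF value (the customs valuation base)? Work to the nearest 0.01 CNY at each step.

CIF value: CNY 198538.21

Let C be the CIF value. C = FCA price + pre-shipment costs + freight + 1.01% × C
C − 1.01% × C = 193079.99 + 280.04 + 3172.94
0.9899 × C = 196532.97
C = 196532.97 / 0.9899 = 198538.21
Insurance premium = 1.01% × 198538.21 = 2005.24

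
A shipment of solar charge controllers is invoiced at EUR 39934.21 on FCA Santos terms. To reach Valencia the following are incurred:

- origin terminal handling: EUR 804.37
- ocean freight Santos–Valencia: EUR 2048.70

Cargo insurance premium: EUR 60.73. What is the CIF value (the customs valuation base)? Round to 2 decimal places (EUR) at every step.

CIF = FCA price + pre-shipment costs + freight + insurance
CIF = 39934.21 + 804.37 + 2048.70 + 60.73 = 42848.01

CIF value: EUR 42848.01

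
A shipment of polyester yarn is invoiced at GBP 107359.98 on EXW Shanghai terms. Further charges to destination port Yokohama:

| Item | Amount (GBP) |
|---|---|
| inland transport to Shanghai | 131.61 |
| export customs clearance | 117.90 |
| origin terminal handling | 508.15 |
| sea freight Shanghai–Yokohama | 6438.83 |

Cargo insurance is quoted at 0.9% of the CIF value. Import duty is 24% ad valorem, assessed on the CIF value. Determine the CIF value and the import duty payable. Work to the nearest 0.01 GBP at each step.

CIF value: GBP 115596.84; import duty: GBP 27743.24

Let C be the CIF value. C = EXW price + pre-shipment costs + freight + 0.9% × C
C − 0.9% × C = 107359.98 + 131.61 + 117.90 + 508.15 + 6438.83
0.991 × C = 114556.47
C = 114556.47 / 0.991 = 115596.84
Insurance premium = 0.9% × 115596.84 = 1040.37
Import duty = 115596.84 × 24% = 27743.24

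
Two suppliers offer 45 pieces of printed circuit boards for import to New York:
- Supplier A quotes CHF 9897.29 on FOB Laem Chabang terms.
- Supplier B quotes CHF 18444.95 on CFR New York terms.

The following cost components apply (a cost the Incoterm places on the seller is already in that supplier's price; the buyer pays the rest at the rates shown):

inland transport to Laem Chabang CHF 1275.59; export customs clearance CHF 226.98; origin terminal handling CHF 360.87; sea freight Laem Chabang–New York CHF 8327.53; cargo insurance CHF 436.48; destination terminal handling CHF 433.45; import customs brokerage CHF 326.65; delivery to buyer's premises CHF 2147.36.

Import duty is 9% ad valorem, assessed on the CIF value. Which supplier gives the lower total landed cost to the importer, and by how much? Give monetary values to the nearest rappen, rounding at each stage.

Supplier A (FOB):
CIF value = FOB price + freight + insurance = 9897.29 + 8327.53 + 436.48 = 18661.30
Import duty = 18661.30 × 9% = 1679.52
Buyer bears (A): 8327.53 + 436.48 + 433.45 + 326.65 + 2147.36 = 11671.47
Landed cost (A) = invoice 9897.29 + 11671.47 + duty 1679.52 = 23248.28
Supplier B (CFR):
CIF value = CFR price + insurance = 18444.95 + 436.48 = 18881.43
Import duty = 18881.43 × 9% = 1699.33
Buyer bears (B): 436.48 + 433.45 + 326.65 + 2147.36 = 3343.94
Landed cost (B) = invoice 18444.95 + 3343.94 + duty 1699.33 = 23488.22
Difference = |23248.28 − 23488.22| = 239.94

Supplier A is cheaper by CHF 239.94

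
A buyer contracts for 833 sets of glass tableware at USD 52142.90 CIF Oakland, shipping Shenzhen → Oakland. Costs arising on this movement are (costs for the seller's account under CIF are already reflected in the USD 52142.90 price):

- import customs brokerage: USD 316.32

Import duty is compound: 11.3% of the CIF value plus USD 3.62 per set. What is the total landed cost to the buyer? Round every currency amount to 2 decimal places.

CIF: the seller pays costs through ocean freight and marine insurance to the destination port.
The CIF price already equals the CIF value: 52142.90
Ad valorem component: 52142.90 × 11.3% = 5892.15
Specific component: 833 × 3.62 = 3015.46
Import duty = 5892.15 + 3015.46 = 8907.61
Buyer bears: brokerage 316.32 + duty 8907.61 = 9223.93
Landed cost = invoice 52142.90 + 9223.93 = 61366.83

Total landed cost: USD 61366.83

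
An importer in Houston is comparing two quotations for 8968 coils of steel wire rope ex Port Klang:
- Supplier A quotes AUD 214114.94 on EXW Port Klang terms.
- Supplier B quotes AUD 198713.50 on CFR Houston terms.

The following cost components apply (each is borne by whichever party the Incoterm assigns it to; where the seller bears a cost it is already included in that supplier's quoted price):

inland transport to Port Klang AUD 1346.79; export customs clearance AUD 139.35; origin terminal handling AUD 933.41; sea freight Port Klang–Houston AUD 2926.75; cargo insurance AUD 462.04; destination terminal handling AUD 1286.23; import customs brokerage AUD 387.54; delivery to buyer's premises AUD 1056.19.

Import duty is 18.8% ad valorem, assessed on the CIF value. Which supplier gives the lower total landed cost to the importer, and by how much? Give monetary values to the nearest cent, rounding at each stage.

Supplier B is cheaper by AUD 24648.32

Supplier A (EXW):
CIF value = EXW price + inland to port + export clearance + origin terminal + freight + insurance = 214114.94 + 1346.79 + 139.35 + 933.41 + 2926.75 + 462.04 = 219923.28
Import duty = 219923.28 × 18.8% = 41345.58
Buyer bears (A): 1346.79 + 139.35 + 933.41 + 2926.75 + 462.04 + 1286.23 + 387.54 + 1056.19 = 8538.30
Landed cost (A) = invoice 214114.94 + 8538.30 + duty 41345.58 = 263998.82
Supplier B (CFR):
CIF value = CFR price + insurance = 198713.50 + 462.04 = 199175.54
Import duty = 199175.54 × 18.8% = 37445.00
Buyer bears (B): 462.04 + 1286.23 + 387.54 + 1056.19 = 3192.00
Landed cost (B) = invoice 198713.50 + 3192.00 + duty 37445.00 = 239350.50
Difference = |263998.82 − 239350.50| = 24648.32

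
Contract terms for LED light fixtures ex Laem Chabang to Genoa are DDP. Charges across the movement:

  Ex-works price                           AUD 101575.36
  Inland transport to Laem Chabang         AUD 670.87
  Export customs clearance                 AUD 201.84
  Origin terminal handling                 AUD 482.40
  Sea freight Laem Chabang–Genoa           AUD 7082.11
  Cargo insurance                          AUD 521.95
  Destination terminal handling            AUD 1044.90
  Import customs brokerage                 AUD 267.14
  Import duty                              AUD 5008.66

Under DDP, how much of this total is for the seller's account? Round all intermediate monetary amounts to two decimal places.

DDP: the seller bears all costs including import duty.
Seller's account: goods 101575.36 + inland to port 670.87 + export clearance 201.84 + origin terminal 482.40 + freight 7082.11 + insurance 521.95 + destination terminal 1044.90 + brokerage 267.14 + duty 5008.66 = 116855.23
Buyer's account: 0.00

Seller's account: AUD 116855.23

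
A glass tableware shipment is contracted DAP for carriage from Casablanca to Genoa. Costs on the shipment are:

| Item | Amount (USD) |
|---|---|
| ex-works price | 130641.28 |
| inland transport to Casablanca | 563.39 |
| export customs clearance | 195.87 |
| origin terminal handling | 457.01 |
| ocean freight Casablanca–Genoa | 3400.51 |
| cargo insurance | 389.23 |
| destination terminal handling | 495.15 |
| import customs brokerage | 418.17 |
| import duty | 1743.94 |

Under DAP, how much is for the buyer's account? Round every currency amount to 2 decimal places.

DAP: the seller bears all costs to the named destination except import duty and clearance.
Seller's account: goods 130641.28 + inland to port 563.39 + export clearance 195.87 + origin terminal 457.01 + freight 3400.51 + insurance 389.23 + destination terminal 495.15 = 136142.44
Buyer's account: brokerage 418.17 + duty 1743.94 = 2162.11

Buyer's account: USD 2162.11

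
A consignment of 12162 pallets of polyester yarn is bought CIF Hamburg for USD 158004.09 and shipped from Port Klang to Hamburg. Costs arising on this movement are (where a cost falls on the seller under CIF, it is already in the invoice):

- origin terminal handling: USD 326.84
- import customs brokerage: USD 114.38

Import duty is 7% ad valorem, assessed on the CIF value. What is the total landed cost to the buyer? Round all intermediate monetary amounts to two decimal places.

CIF: the seller pays costs through ocean freight and marine insurance to the destination port.
Already in the invoice (seller's account under CIF): origin terminal — exclude.
The CIF price already equals the CIF value: 158004.09
Import duty = 158004.09 × 7% = 11060.29
Buyer bears: brokerage 114.38 + duty 11060.29 = 11174.67
Landed cost = invoice 158004.09 + 11174.67 = 169178.76

Total landed cost: USD 169178.76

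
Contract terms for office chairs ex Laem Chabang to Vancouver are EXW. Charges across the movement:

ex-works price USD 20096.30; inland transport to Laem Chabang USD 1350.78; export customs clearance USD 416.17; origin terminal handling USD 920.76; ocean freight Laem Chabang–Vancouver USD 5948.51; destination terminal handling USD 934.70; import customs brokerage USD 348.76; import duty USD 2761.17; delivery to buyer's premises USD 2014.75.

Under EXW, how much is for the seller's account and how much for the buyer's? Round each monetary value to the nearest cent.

EXW: the seller makes goods available at their premises; the buyer bears all onward costs.
Seller's account: goods 20096.30 = 20096.30
Buyer's account: inland to port 1350.78 + export clearance 416.17 + origin terminal 920.76 + freight 5948.51 + destination terminal 934.70 + brokerage 348.76 + duty 2761.17 + delivery 2014.75 = 14695.60

Seller: USD 20096.30; buyer: USD 14695.60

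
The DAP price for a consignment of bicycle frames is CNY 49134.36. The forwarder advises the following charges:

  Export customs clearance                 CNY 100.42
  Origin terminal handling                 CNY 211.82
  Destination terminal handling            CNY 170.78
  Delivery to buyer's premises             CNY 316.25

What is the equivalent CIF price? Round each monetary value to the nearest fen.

Not relevant to the conversion: origin terminal, export clearance — on the seller under both DAP and CIF; already in the DAP price and stays in the CIF price.
From DAP to CIF, the seller no longer bears: destination terminal, delivery.
CIF price = 49134.36 − 170.78 − 316.25 = 48647.33

CIF price: CNY 48647.33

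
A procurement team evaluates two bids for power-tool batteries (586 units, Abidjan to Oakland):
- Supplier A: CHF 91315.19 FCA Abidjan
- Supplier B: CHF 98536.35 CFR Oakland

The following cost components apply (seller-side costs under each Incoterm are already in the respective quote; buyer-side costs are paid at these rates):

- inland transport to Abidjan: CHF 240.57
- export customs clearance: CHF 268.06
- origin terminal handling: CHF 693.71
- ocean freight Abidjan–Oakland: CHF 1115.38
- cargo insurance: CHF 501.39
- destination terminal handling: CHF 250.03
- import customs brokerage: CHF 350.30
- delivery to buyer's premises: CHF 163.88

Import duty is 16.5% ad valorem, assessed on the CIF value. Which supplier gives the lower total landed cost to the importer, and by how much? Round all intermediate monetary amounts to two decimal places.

Supplier A is cheaper by CHF 6305.06

Supplier A (FCA):
CIF value = FCA price + origin terminal + freight + insurance = 91315.19 + 693.71 + 1115.38 + 501.39 = 93625.67
Import duty = 93625.67 × 16.5% = 15448.24
Buyer bears (A): 693.71 + 1115.38 + 501.39 + 250.03 + 350.30 + 163.88 = 3074.69
Landed cost (A) = invoice 91315.19 + 3074.69 + duty 15448.24 = 109838.12
Supplier B (CFR):
CIF value = CFR price + insurance = 98536.35 + 501.39 = 99037.74
Import duty = 99037.74 × 16.5% = 16341.23
Buyer bears (B): 501.39 + 250.03 + 350.30 + 163.88 = 1265.60
Landed cost (B) = invoice 98536.35 + 1265.60 + duty 16341.23 = 116143.18
Difference = |109838.12 − 116143.18| = 6305.06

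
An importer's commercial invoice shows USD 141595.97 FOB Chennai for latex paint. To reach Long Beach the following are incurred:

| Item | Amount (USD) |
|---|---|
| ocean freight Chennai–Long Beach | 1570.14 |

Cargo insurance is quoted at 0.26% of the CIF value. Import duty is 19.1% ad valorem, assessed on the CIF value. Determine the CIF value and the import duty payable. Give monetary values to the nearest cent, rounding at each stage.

CIF value: USD 143539.31; import duty: USD 27416.01

Let C be the CIF value. C = FOB price + freight + 0.26% × C
C − 0.26% × C = 141595.97 + 1570.14
0.9974 × C = 143166.11
C = 143166.11 / 0.9974 = 143539.31
Insurance premium = 0.26% × 143539.31 = 373.20
Import duty = 143539.31 × 19.1% = 27416.01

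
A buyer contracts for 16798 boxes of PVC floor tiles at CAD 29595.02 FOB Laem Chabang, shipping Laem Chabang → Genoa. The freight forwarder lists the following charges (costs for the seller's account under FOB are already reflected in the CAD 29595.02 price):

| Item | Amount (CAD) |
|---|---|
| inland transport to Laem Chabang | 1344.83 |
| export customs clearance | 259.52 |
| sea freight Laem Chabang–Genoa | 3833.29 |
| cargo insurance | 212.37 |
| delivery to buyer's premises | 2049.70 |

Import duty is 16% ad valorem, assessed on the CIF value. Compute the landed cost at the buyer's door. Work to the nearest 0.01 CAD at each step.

Total landed cost: CAD 41072.89

FOB: the seller bears costs until goods are on board at the origin port; the buyer bears freight, insurance and all costs thereafter.
Already in the invoice (seller's account under FOB): inland to port, export clearance — exclude.
CIF value = FOB price + freight + insurance = 29595.02 + 3833.29 + 212.37 = 33640.68
Import duty = 33640.68 × 16% = 5382.51
Buyer bears: freight 3833.29 + insurance 212.37 + delivery 2049.70 + duty 5382.51 = 11477.87
Landed cost = invoice 29595.02 + 11477.87 = 41072.89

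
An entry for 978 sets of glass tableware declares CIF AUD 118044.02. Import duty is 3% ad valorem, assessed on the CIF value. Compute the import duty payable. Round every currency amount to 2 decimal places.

Import duty = 118044.02 × 3% = 3541.32

Import duty: AUD 3541.32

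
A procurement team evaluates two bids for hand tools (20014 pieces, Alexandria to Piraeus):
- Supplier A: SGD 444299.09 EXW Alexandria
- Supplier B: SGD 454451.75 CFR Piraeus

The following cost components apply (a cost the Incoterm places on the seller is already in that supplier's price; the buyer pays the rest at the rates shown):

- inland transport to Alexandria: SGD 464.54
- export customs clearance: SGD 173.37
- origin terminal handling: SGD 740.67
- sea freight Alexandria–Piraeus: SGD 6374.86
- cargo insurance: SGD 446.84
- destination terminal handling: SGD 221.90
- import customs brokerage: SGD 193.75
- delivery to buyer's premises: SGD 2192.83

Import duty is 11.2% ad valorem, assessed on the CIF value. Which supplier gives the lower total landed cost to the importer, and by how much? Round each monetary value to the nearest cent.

Supplier A (EXW):
CIF value = EXW price + inland to port + export clearance + origin terminal + freight + insurance = 444299.09 + 464.54 + 173.37 + 740.67 + 6374.86 + 446.84 = 452499.37
Import duty = 452499.37 × 11.2% = 50679.93
Buyer bears (A): 464.54 + 173.37 + 740.67 + 6374.86 + 446.84 + 221.90 + 193.75 + 2192.83 = 10808.76
Landed cost (A) = invoice 444299.09 + 10808.76 + duty 50679.93 = 505787.78
Supplier B (CFR):
CIF value = CFR price + insurance = 454451.75 + 446.84 = 454898.59
Import duty = 454898.59 × 11.2% = 50948.64
Buyer bears (B): 446.84 + 221.90 + 193.75 + 2192.83 = 3055.32
Landed cost (B) = invoice 454451.75 + 3055.32 + duty 50948.64 = 508455.71
Difference = |505787.78 − 508455.71| = 2667.93

Supplier A is cheaper by SGD 2667.93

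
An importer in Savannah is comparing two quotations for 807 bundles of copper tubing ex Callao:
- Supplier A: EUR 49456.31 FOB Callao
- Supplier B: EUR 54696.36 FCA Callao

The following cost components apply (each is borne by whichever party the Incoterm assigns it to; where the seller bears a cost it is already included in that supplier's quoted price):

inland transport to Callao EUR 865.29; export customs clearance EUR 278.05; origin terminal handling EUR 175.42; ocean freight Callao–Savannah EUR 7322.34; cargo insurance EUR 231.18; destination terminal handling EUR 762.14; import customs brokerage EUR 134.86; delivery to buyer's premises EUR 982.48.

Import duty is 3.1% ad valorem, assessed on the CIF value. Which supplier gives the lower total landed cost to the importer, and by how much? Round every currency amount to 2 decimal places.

Supplier A is cheaper by EUR 5583.35

Supplier A (FOB):
CIF value = FOB price + freight + insurance = 49456.31 + 7322.34 + 231.18 = 57009.83
Import duty = 57009.83 × 3.1% = 1767.30
Buyer bears (A): 7322.34 + 231.18 + 762.14 + 134.86 + 982.48 = 9433.00
Landed cost (A) = invoice 49456.31 + 9433.00 + duty 1767.30 = 60656.61
Supplier B (FCA):
CIF value = FCA price + origin terminal + freight + insurance = 54696.36 + 175.42 + 7322.34 + 231.18 = 62425.30
Import duty = 62425.30 × 3.1% = 1935.18
Buyer bears (B): 175.42 + 7322.34 + 231.18 + 762.14 + 134.86 + 982.48 = 9608.42
Landed cost (B) = invoice 54696.36 + 9608.42 + duty 1935.18 = 66239.96
Difference = |60656.61 − 66239.96| = 5583.35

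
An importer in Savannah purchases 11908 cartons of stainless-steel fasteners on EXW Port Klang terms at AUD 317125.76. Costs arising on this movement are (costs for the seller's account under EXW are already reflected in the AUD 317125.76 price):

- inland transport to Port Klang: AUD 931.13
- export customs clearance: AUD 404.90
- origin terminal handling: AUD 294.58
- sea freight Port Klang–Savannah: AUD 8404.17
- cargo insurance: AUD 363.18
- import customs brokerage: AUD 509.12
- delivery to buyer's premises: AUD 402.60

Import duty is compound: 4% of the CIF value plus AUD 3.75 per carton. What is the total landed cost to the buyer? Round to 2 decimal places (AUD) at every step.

EXW: the seller makes goods available at their premises; the buyer bears all onward costs.
CIF value = EXW price + inland to port + export clearance + origin terminal + freight + insurance = 317125.76 + 931.13 + 404.90 + 294.58 + 8404.17 + 363.18 = 327523.72
Ad valorem component: 327523.72 × 4% = 13100.95
Specific component: 11908 × 3.75 = 44655.00
Import duty = 13100.95 + 44655.00 = 57755.95
Buyer bears: inland to port 931.13 + export clearance 404.90 + origin terminal 294.58 + freight 8404.17 + insurance 363.18 + brokerage 509.12 + delivery 402.60 + duty 57755.95 = 69065.63
Landed cost = invoice 317125.76 + 69065.63 = 386191.39

Total landed cost: AUD 386191.39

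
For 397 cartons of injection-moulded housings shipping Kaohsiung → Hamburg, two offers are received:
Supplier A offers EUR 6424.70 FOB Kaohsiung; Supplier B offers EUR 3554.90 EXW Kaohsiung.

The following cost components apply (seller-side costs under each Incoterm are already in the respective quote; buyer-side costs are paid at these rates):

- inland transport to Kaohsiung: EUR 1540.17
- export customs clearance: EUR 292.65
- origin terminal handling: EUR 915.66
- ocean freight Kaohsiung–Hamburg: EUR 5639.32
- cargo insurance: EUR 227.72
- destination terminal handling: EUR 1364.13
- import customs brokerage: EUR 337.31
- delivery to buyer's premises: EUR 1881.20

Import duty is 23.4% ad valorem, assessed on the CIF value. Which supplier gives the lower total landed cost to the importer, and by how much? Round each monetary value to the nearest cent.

Supplier B is cheaper by EUR 149.71

Supplier A (FOB):
CIF value = FOB price + freight + insurance = 6424.70 + 5639.32 + 227.72 = 12291.74
Import duty = 12291.74 × 23.4% = 2876.27
Buyer bears (A): 5639.32 + 227.72 + 1364.13 + 337.31 + 1881.20 = 9449.68
Landed cost (A) = invoice 6424.70 + 9449.68 + duty 2876.27 = 18750.65
Supplier B (EXW):
CIF value = EXW price + inland to port + export clearance + origin terminal + freight + insurance = 3554.90 + 1540.17 + 292.65 + 915.66 + 5639.32 + 227.72 = 12170.42
Import duty = 12170.42 × 23.4% = 2847.88
Buyer bears (B): 1540.17 + 292.65 + 915.66 + 5639.32 + 227.72 + 1364.13 + 337.31 + 1881.20 = 12198.16
Landed cost (B) = invoice 3554.90 + 12198.16 + duty 2847.88 = 18600.94
Difference = |18750.65 − 18600.94| = 149.71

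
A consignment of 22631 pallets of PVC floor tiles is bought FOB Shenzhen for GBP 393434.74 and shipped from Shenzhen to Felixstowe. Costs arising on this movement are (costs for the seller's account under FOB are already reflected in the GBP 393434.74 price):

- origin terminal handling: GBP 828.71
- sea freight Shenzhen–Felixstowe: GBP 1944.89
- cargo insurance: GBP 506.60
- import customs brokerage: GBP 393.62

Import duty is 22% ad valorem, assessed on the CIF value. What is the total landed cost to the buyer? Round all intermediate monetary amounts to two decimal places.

FOB: the seller bears costs until goods are on board at the origin port; the buyer bears freight, insurance and all costs thereafter.
Already in the invoice (seller's account under FOB): origin terminal — exclude.
CIF value = FOB price + freight + insurance = 393434.74 + 1944.89 + 506.60 = 395886.23
Import duty = 395886.23 × 22% = 87094.97
Buyer bears: freight 1944.89 + insurance 506.60 + brokerage 393.62 + duty 87094.97 = 89940.08
Landed cost = invoice 393434.74 + 89940.08 = 483374.82

Total landed cost: GBP 483374.82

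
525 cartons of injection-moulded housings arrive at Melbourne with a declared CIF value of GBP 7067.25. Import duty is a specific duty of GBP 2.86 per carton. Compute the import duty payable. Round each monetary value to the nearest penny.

Import duty: GBP 1501.50

Import duty = 525 × 2.86 = 1501.50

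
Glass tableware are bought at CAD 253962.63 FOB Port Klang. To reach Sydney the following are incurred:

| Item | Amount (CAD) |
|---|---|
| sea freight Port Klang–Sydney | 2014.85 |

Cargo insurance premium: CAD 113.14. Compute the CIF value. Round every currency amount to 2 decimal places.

CIF value: CAD 256090.62

CIF = FOB price + freight + insurance
CIF = 253962.63 + 2014.85 + 113.14 = 256090.62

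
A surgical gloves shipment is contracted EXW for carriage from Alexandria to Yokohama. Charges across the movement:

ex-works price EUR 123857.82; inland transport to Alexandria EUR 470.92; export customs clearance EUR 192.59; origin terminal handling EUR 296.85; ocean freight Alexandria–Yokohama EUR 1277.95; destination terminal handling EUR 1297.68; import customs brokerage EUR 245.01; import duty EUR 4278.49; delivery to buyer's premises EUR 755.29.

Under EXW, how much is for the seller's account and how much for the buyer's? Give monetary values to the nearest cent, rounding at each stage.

EXW: the seller makes goods available at their premises; the buyer bears all onward costs.
Seller's account: goods 123857.82 = 123857.82
Buyer's account: inland to port 470.92 + export clearance 192.59 + origin terminal 296.85 + freight 1277.95 + destination terminal 1297.68 + brokerage 245.01 + duty 4278.49 + delivery 755.29 = 8814.78

Seller: EUR 123857.82; buyer: EUR 8814.78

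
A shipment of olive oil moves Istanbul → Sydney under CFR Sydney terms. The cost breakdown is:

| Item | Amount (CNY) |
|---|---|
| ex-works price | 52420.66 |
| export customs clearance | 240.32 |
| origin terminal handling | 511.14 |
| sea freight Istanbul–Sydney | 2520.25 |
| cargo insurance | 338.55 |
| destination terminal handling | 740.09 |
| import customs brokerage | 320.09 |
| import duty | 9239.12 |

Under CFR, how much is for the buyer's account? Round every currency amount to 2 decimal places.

CFR: the seller pays costs through ocean freight to the destination port, but not insurance.
Seller's account: goods 52420.66 + export clearance 240.32 + origin terminal 511.14 + freight 2520.25 = 55692.37
Buyer's account: insurance 338.55 + destination terminal 740.09 + brokerage 320.09 + duty 9239.12 = 10637.85

Buyer's account: CNY 10637.85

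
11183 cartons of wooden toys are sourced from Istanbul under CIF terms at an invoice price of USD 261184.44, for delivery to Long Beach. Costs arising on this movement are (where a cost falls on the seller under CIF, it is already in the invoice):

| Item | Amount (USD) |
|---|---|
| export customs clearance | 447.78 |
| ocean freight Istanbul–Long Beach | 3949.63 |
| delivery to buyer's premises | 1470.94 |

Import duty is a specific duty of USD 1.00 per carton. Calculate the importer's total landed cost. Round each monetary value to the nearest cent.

CIF: the seller pays costs through ocean freight and marine insurance to the destination port.
Already in the invoice (seller's account under CIF): export clearance, freight — exclude.
The CIF price already equals the CIF value: 261184.44
Import duty = 11183 × 1.00 = 11183.00
Buyer bears: delivery 1470.94 + duty 11183.00 = 12653.94
Landed cost = invoice 261184.44 + 12653.94 = 273838.38

Total landed cost: USD 273838.38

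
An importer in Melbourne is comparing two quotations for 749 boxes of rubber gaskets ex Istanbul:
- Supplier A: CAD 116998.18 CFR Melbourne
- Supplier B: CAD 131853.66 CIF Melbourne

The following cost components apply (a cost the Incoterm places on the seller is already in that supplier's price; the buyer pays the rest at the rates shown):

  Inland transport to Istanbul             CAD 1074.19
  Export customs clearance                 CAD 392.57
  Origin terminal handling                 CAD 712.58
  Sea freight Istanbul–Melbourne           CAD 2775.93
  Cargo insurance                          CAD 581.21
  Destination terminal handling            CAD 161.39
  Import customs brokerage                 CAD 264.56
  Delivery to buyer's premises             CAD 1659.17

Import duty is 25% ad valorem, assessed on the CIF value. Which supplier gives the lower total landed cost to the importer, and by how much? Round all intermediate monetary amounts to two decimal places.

Supplier A is cheaper by CAD 17842.84

Supplier A (CFR):
CIF value = CFR price + insurance = 116998.18 + 581.21 = 117579.39
Import duty = 117579.39 × 25% = 29394.85
Buyer bears (A): 581.21 + 161.39 + 264.56 + 1659.17 = 2666.33
Landed cost (A) = invoice 116998.18 + 2666.33 + duty 29394.85 = 149059.36
Supplier B (CIF):
The CIF price already equals the CIF value: 131853.66
Import duty = 131853.66 × 25% = 32963.42
Buyer bears (B): 161.39 + 264.56 + 1659.17 = 2085.12
Landed cost (B) = invoice 131853.66 + 2085.12 + duty 32963.42 = 166902.20
Difference = |149059.36 − 166902.20| = 17842.84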